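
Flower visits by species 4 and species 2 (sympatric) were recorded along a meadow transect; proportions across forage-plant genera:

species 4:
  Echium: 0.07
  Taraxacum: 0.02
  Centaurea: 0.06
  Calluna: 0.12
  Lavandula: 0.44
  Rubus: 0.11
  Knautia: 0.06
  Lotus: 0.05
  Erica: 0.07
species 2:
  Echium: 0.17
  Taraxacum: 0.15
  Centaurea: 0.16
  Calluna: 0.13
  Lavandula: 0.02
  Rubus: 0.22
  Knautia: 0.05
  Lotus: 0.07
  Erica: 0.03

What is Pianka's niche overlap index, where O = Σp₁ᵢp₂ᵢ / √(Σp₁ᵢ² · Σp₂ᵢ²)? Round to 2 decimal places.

0.43

Σ p₁ᵢp₂ᵢ = 0.0119 + 0.0030 + 0.0096 + 0.0156 + 0.0088 + 0.0242 + 0.0030 + 0.0035 + 0.0021 = 0.0817
Σp_1ᵢ² = 0.07² + 0.02² + 0.06² + 0.12² + 0.44² + 0.11² + 0.06² + 0.05² + 0.07² = 0.0049 + 0.0004 + 0.0036 + 0.0144 + 0.1936 + 0.0121 + 0.0036 + 0.0025 + 0.0049 = 0.2400
Σp_2ᵢ² = 0.17² + 0.15² + 0.16² + 0.13² + 0.02² + 0.22² + 0.05² + 0.07² + 0.03² = 0.0289 + 0.0225 + 0.0256 + 0.0169 + 0.0004 + 0.0484 + 0.0025 + 0.0049 + 0.0009 = 0.1510
O = 0.0817 / √(0.2400 × 0.1510) = 0.0817 / 0.19037 = 0.4292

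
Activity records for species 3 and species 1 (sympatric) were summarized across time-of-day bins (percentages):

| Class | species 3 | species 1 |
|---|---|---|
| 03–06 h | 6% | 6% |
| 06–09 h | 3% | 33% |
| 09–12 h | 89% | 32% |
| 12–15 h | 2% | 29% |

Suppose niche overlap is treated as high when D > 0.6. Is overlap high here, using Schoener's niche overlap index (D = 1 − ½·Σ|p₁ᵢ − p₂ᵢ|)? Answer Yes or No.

No

Convert percentages to proportions (divide by 100).
Σ|p₁ᵢ − p₂ᵢ| = 0.00 + 0.30 + 0.57 + 0.27 = 1.14
D = 1 − ½ × 1.14 = 1 − 0.570 = 0.4300
D = 0.4300 < 0.6 → No.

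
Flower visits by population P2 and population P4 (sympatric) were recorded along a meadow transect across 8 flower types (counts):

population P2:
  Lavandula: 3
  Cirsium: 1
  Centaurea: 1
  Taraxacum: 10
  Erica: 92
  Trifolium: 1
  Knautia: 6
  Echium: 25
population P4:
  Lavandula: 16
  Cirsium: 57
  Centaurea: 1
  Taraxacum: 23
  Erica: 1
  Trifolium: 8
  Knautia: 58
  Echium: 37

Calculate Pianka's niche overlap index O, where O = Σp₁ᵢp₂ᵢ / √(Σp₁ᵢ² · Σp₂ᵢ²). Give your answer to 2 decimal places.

0.19

Proportions for population P2 (n=139): 3/139=0.0216, 1/139=0.0072, 1/139=0.0072, 10/139=0.0719, 92/139=0.6619, 1/139=0.0072, 6/139=0.0432, 25/139=0.1799
Proportions for population P4 (n=201): 16/201=0.0796, 57/201=0.2836, 1/201=0.0050, 23/201=0.1144, 1/201=0.0050, 8/201=0.0398, 58/201=0.2886, 37/201=0.1841
Σ p₁ᵢp₂ᵢ = 0.001719 + 0.002042 + 0.000036 + 0.008225 + 0.003310 + 0.000287 + 0.012468 + 0.033120 = 0.061207
Σp_1ᵢ² = 0.0216² + 0.0072² + 0.0072² + 0.0719² + 0.6619² + 0.0072² + 0.0432² + 0.1799² = 0.000467 + 0.000052 + 0.000052 + 0.005170 + 0.438112 + 0.000052 + 0.001866 + 0.032364 = 0.478135
Σp_2ᵢ² = 0.0796² + 0.2836² + 0.0050² + 0.1144² + 0.0050² + 0.0398² + 0.2886² + 0.1841² = 0.006336 + 0.080429 + 0.000025 + 0.013087 + 0.000025 + 0.001584 + 0.083290 + 0.033893 = 0.218669
O = 0.061207 / √(0.478135 × 0.218669) = 0.061207 / 0.3233470 = 0.1893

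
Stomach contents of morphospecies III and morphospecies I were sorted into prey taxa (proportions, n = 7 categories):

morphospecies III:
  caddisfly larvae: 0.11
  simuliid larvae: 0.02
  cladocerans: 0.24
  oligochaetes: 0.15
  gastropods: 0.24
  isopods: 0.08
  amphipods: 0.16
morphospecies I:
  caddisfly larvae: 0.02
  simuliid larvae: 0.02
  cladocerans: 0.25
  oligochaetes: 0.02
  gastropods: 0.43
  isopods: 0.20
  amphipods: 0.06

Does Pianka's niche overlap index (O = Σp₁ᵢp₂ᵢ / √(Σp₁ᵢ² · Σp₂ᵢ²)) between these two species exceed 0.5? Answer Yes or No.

Σ p₁ᵢp₂ᵢ = 0.0022 + 0.0004 + 0.0600 + 0.0030 + 0.1032 + 0.0160 + 0.0096 = 0.1944
Σp_1ᵢ² = 0.11² + 0.02² + 0.24² + 0.15² + 0.24² + 0.08² + 0.16² = 0.0121 + 0.0004 + 0.0576 + 0.0225 + 0.0576 + 0.0064 + 0.0256 = 0.1822
Σp_2ᵢ² = 0.02² + 0.02² + 0.25² + 0.02² + 0.43² + 0.20² + 0.06² = 0.0004 + 0.0004 + 0.0625 + 0.0004 + 0.1849 + 0.0400 + 0.0036 = 0.2922
O = 0.1944 / √(0.1822 × 0.2922) = 0.1944 / 0.23074 = 0.8425
O = 0.8425 > 0.5 → Yes.

Yes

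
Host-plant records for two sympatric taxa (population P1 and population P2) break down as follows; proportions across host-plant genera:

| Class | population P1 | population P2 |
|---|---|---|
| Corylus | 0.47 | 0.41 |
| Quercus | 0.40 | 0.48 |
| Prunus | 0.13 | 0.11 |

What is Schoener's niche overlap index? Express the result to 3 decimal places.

Σ|p₁ᵢ − p₂ᵢ| = 0.06 + 0.08 + 0.02 = 0.16
D = 1 − ½ × 0.16 = 1 − 0.080 = 0.92000

0.920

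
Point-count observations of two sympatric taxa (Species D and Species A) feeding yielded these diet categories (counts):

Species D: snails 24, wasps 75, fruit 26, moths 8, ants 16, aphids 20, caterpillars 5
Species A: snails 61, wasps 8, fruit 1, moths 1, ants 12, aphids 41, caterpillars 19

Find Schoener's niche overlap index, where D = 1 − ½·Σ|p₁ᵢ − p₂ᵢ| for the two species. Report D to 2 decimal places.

Proportions for Species D (n=174): 24/174=0.1379, 75/174=0.4310, 26/174=0.1494, 8/174=0.0460, 16/174=0.0920, 20/174=0.1149, 5/174=0.0287
Proportions for Species A (n=143): 61/143=0.4266, 8/143=0.0559, 1/143=0.0070, 1/143=0.0070, 12/143=0.0839, 41/143=0.2867, 19/143=0.1329
Σ|p₁ᵢ − p₂ᵢ| = 0.2887 + 0.3751 + 0.1424 + 0.0390 + 0.0081 + 0.1718 + 0.1042 = 1.1293
D = 1 − ½ × 1.1293 = 1 − 0.56465 = 0.43535

0.44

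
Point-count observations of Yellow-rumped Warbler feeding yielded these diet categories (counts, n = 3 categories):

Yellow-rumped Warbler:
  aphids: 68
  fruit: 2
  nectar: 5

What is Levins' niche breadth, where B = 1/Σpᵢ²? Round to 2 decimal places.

Proportions for Yellow-rumped Warbler (n=75): 68/75=0.9067, 2/75=0.0267, 5/75=0.0667
Σpᵢ² = 0.9067² + 0.0267² + 0.0667² = 0.822105 + 0.000713 + 0.004449 = 0.827267
B = 1 / 0.827267 = 1.2088

1.21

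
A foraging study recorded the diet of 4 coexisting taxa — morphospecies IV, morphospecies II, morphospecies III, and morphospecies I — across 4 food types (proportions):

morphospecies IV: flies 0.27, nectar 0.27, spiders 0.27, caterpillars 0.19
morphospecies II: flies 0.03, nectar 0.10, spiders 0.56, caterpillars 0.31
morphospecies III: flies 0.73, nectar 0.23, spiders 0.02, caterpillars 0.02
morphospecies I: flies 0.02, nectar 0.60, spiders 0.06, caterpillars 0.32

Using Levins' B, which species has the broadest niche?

morphospecies IV

Σp_IVᵢ² = 0.27² + 0.27² + 0.27² + 0.19² = 0.0729 + 0.0729 + 0.0729 + 0.0361 = 0.2548
B_IV = 1 / 0.2548 = 3.9246
Σp_IIᵢ² = 0.03² + 0.10² + 0.56² + 0.31² = 0.0009 + 0.0100 + 0.3136 + 0.0961 = 0.4206
B_II = 1 / 0.4206 = 2.3776
Σp_IIIᵢ² = 0.73² + 0.23² + 0.02² + 0.02² = 0.5329 + 0.0529 + 0.0004 + 0.0004 = 0.5866
B_III = 1 / 0.5866 = 1.7047
Σp_Iᵢ² = 0.02² + 0.60² + 0.06² + 0.32² = 0.0004 + 0.3600 + 0.0036 + 0.1024 = 0.4664
B_I = 1 / 0.4664 = 2.1441
Highest B → broadest niche (most generalist): morphospecies IV (B = 3.92).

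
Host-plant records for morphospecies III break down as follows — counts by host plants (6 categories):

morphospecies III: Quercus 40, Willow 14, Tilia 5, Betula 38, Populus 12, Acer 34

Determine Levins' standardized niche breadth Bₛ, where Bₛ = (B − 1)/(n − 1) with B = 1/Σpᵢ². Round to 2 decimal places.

0.70

Proportions for morphospecies III (n=143): 40/143=0.2797, 14/143=0.0979, 5/143=0.0350, 38/143=0.2657, 12/143=0.0839, 34/143=0.2378
Σpᵢ² = 0.2797² + 0.0979² + 0.0350² + 0.2657² + 0.0839² + 0.2378² = 0.078232 + 0.009584 + 0.001225 + 0.070596 + 0.007039 + 0.056549 = 0.223225
B = 1 / 0.223225 = 4.4798
Bₛ = (B − 1)/(n − 1) = (4.4798 − 1)/(6 − 1) = 3.4798/5 = 0.6960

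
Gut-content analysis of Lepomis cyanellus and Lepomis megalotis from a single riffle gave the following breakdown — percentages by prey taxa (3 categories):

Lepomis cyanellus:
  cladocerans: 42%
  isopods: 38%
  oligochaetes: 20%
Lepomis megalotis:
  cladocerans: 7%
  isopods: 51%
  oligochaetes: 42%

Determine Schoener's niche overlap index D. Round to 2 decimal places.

Convert percentages to proportions (divide by 100).
Σ|p₁ᵢ − p₂ᵢ| = 0.35 + 0.13 + 0.22 = 0.70
D = 1 − ½ × 0.70 = 1 − 0.350 = 0.6500

0.65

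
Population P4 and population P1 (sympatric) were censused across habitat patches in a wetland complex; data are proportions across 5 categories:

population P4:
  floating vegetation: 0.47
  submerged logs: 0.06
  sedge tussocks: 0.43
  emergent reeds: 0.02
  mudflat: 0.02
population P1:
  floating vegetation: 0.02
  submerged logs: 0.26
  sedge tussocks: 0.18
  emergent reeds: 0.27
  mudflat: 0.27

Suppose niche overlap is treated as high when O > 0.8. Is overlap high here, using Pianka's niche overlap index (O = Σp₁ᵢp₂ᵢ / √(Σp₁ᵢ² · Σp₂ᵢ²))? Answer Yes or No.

No

Σ p₁ᵢp₂ᵢ = 0.0094 + 0.0156 + 0.0774 + 0.0054 + 0.0054 = 0.1132
Σp_1ᵢ² = 0.47² + 0.06² + 0.43² + 0.02² + 0.02² = 0.2209 + 0.0036 + 0.1849 + 0.0004 + 0.0004 = 0.4102
Σp_2ᵢ² = 0.02² + 0.26² + 0.18² + 0.27² + 0.27² = 0.0004 + 0.0676 + 0.0324 + 0.0729 + 0.0729 = 0.2462
O = 0.1132 / √(0.4102 × 0.2462) = 0.1132 / 0.31779 = 0.3562
O = 0.3562 < 0.8 → No.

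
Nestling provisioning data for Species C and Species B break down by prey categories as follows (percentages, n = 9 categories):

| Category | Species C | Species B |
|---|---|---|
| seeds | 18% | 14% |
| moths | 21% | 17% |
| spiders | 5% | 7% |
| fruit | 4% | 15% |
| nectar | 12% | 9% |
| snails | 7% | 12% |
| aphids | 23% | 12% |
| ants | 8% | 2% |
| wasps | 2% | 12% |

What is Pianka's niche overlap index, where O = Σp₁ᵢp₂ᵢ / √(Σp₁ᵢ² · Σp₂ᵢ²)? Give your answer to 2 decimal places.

0.85

Convert percentages to proportions (divide by 100).
Σ p₁ᵢp₂ᵢ = 0.0252 + 0.0357 + 0.0035 + 0.0060 + 0.0108 + 0.0084 + 0.0276 + 0.0016 + 0.0024 = 0.1212
Σp_1ᵢ² = 0.18² + 0.21² + 0.05² + 0.04² + 0.12² + 0.07² + 0.23² + 0.08² + 0.02² = 0.0324 + 0.0441 + 0.0025 + 0.0016 + 0.0144 + 0.0049 + 0.0529 + 0.0064 + 0.0004 = 0.1596
Σp_2ᵢ² = 0.14² + 0.17² + 0.07² + 0.15² + 0.09² + 0.12² + 0.12² + 0.02² + 0.12² = 0.0196 + 0.0289 + 0.0049 + 0.0225 + 0.0081 + 0.0144 + 0.0144 + 0.0004 + 0.0144 = 0.1276
O = 0.1212 / √(0.1596 × 0.1276) = 0.1212 / 0.14271 = 0.8493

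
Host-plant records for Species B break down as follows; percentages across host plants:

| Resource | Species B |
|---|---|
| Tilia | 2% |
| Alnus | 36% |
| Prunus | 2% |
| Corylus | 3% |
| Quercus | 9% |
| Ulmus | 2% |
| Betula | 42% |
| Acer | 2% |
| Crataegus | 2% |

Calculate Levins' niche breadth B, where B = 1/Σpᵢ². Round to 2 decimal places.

3.15

Convert percentages to proportions (divide by 100).
Σpᵢ² = 0.02² + 0.36² + 0.02² + 0.03² + 0.09² + 0.02² + 0.42² + 0.02² + 0.02² = 0.0004 + 0.1296 + 0.0004 + 0.0009 + 0.0081 + 0.0004 + 0.1764 + 0.0004 + 0.0004 = 0.3170
B = 1 / 0.3170 = 3.1546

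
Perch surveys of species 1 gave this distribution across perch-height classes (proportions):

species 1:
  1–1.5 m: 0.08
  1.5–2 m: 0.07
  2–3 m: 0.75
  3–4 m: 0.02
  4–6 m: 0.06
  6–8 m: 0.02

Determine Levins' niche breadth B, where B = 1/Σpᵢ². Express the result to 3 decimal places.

1.730

Σpᵢ² = 0.08² + 0.07² + 0.75² + 0.02² + 0.06² + 0.02² = 0.0064 + 0.0049 + 0.5625 + 0.0004 + 0.0036 + 0.0004 = 0.5782
B = 1 / 0.5782 = 1.72951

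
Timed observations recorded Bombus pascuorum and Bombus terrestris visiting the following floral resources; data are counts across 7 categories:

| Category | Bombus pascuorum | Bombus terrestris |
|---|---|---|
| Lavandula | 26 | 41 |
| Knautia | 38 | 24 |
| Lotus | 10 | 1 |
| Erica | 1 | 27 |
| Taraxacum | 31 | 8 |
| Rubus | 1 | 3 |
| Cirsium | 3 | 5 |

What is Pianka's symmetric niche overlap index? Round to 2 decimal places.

Proportions for Bombus pascuorum (n=110): 26/110=0.2364, 38/110=0.3455, 10/110=0.0909, 1/110=0.0091, 31/110=0.2818, 1/110=0.0091, 3/110=0.0273
Proportions for Bombus terrestris (n=109): 41/109=0.3761, 24/109=0.2202, 1/109=0.0092, 27/109=0.2477, 8/109=0.0734, 3/109=0.0275, 5/109=0.0459
Σ p₁ᵢp₂ᵢ = 0.088910 + 0.076079 + 0.000836 + 0.002254 + 0.020684 + 0.000250 + 0.001253 = 0.190266
Σp_1ᵢ² = 0.2364² + 0.3455² + 0.0909² + 0.0091² + 0.2818² + 0.0091² + 0.0273² = 0.055885 + 0.119370 + 0.008263 + 0.000083 + 0.079411 + 0.000083 + 0.000745 = 0.263840
Σp_2ᵢ² = 0.3761² + 0.2202² + 0.0092² + 0.2477² + 0.0734² + 0.0275² + 0.0459² = 0.141451 + 0.048488 + 0.000085 + 0.061355 + 0.005388 + 0.000756 + 0.002107 = 0.259630
O = 0.190266 / √(0.263840 × 0.259630) = 0.190266 / 0.2617265 = 0.7270

0.73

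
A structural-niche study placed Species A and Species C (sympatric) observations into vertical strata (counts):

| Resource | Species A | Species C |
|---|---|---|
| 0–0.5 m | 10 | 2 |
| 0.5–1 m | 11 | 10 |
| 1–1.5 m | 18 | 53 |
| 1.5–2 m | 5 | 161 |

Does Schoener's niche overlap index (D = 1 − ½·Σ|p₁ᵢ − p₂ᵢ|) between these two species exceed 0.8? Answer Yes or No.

No

Proportions for Species A (n=44): 10/44=0.2273, 11/44=0.2500, 18/44=0.4091, 5/44=0.1136
Proportions for Species C (n=226): 2/226=0.0088, 10/226=0.0442, 53/226=0.2345, 161/226=0.7124
Σ|p₁ᵢ − p₂ᵢ| = 0.2185 + 0.2058 + 0.1746 + 0.5988 = 1.1977
D = 1 − ½ × 1.1977 = 1 − 0.59885 = 0.40115
D = 0.40115 < 0.8 → No.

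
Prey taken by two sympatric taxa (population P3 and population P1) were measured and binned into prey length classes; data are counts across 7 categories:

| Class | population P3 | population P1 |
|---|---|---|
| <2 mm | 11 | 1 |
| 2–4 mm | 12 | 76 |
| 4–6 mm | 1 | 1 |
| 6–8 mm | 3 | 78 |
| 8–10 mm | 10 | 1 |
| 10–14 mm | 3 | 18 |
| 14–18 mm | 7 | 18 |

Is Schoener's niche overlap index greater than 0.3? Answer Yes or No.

Yes

Proportions for population P3 (n=47): 11/47=0.2340, 12/47=0.2553, 1/47=0.0213, 3/47=0.0638, 10/47=0.2128, 3/47=0.0638, 7/47=0.1489
Proportions for population P1 (n=193): 1/193=0.0052, 76/193=0.3938, 1/193=0.0052, 78/193=0.4041, 1/193=0.0052, 18/193=0.0933, 18/193=0.0933
Σ|p₁ᵢ − p₂ᵢ| = 0.2288 + 0.1385 + 0.0161 + 0.3403 + 0.2076 + 0.0295 + 0.0556 = 1.0164
D = 1 − ½ × 1.0164 = 1 − 0.50820 = 0.49180
D = 0.49180 > 0.3 → Yes.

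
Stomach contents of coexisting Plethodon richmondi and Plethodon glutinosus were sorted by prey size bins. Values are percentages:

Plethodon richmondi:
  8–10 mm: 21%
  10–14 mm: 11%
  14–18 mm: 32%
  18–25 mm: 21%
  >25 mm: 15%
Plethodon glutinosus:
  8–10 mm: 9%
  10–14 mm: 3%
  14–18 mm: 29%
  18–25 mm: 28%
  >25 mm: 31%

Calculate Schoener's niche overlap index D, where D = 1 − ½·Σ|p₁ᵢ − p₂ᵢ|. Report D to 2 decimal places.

Convert percentages to proportions (divide by 100).
Σ|p₁ᵢ − p₂ᵢ| = 0.12 + 0.08 + 0.03 + 0.07 + 0.16 = 0.46
D = 1 − ½ × 0.46 = 1 − 0.230 = 0.7700

0.77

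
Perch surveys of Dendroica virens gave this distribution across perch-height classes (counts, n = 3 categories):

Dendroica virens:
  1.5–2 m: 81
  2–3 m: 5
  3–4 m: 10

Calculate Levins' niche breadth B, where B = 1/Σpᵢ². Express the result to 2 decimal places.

Proportions for Dendroica virens (n=96): 81/96=0.8438, 5/96=0.0521, 10/96=0.1042
Σpᵢ² = 0.8438² + 0.0521² + 0.1042² = 0.711998 + 0.002714 + 0.010858 = 0.725570
B = 1 / 0.725570 = 1.3782

1.38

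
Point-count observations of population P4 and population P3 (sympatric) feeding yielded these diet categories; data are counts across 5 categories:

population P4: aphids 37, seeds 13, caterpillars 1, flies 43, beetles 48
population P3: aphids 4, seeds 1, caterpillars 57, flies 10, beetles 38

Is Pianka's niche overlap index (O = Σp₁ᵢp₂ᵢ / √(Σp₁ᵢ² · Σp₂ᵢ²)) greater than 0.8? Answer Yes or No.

Proportions for population P4 (n=142): 37/142=0.2606, 13/142=0.0915, 1/142=0.0070, 43/142=0.3028, 48/142=0.3380
Proportions for population P3 (n=110): 4/110=0.0364, 1/110=0.0091, 57/110=0.5182, 10/110=0.0909, 38/110=0.3455
Σ p₁ᵢp₂ᵢ = 0.009486 + 0.000833 + 0.003627 + 0.027525 + 0.116779 = 0.158250
Σp_1ᵢ² = 0.2606² + 0.0915² + 0.0070² + 0.3028² + 0.3380² = 0.067912 + 0.008372 + 0.000049 + 0.091688 + 0.114244 = 0.282265
Σp_2ᵢ² = 0.0364² + 0.0091² + 0.5182² + 0.0909² + 0.3455² = 0.001325 + 0.000083 + 0.268531 + 0.008263 + 0.119370 = 0.397572
O = 0.158250 / √(0.282265 × 0.397572) = 0.158250 / 0.3349935 = 0.4724
O = 0.4724 < 0.8 → No.

No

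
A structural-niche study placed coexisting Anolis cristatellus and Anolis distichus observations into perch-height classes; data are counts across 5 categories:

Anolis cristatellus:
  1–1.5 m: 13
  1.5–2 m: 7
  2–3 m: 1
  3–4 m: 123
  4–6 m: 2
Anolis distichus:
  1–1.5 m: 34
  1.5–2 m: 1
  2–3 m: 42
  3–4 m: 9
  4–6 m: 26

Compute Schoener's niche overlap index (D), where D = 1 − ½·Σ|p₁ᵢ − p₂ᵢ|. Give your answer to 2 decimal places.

Proportions for Anolis cristatellus (n=146): 13/146=0.0890, 7/146=0.0479, 1/146=0.0068, 123/146=0.8425, 2/146=0.0137
Proportions for Anolis distichus (n=112): 34/112=0.3036, 1/112=0.0089, 42/112=0.3750, 9/112=0.0804, 26/112=0.2321
Σ|p₁ᵢ − p₂ᵢ| = 0.2146 + 0.0390 + 0.3682 + 0.7621 + 0.2184 = 1.6023
D = 1 − ½ × 1.6023 = 1 − 0.80115 = 0.19885

0.20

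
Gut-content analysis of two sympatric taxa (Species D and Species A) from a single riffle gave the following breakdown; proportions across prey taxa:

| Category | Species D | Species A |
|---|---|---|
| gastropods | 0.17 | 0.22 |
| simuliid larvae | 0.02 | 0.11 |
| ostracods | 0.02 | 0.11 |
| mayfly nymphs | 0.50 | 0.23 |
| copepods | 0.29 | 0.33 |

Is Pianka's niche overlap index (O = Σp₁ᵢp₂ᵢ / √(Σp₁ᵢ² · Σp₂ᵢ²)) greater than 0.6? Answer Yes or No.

Yes

Σ p₁ᵢp₂ᵢ = 0.0374 + 0.0022 + 0.0022 + 0.1150 + 0.0957 = 0.2525
Σp_1ᵢ² = 0.17² + 0.02² + 0.02² + 0.50² + 0.29² = 0.0289 + 0.0004 + 0.0004 + 0.2500 + 0.0841 = 0.3638
Σp_2ᵢ² = 0.22² + 0.11² + 0.11² + 0.23² + 0.33² = 0.0484 + 0.0121 + 0.0121 + 0.0529 + 0.1089 = 0.2344
O = 0.2525 / √(0.3638 × 0.2344) = 0.2525 / 0.29202 = 0.8647
O = 0.8647 > 0.6 → Yes.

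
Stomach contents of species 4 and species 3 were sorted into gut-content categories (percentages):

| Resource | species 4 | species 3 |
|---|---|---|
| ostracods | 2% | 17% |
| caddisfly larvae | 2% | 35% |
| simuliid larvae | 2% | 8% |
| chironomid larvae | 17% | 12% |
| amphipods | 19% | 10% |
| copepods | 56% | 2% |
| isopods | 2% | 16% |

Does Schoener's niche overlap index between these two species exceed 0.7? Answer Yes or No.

No

Convert percentages to proportions (divide by 100).
Σ|p₁ᵢ − p₂ᵢ| = 0.15 + 0.33 + 0.06 + 0.05 + 0.09 + 0.54 + 0.14 = 1.36
D = 1 − ½ × 1.36 = 1 − 0.680 = 0.3200
D = 0.3200 < 0.7 → No.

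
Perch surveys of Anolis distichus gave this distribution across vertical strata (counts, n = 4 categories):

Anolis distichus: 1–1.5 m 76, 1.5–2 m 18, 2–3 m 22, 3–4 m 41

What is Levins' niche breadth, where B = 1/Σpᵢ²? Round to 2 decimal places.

Proportions for Anolis distichus (n=157): 76/157=0.4841, 18/157=0.1146, 22/157=0.1401, 41/157=0.2611
Σpᵢ² = 0.4841² + 0.1146² + 0.1401² + 0.2611² = 0.234353 + 0.013133 + 0.019628 + 0.068173 = 0.335287
B = 1 / 0.335287 = 2.9825

2.98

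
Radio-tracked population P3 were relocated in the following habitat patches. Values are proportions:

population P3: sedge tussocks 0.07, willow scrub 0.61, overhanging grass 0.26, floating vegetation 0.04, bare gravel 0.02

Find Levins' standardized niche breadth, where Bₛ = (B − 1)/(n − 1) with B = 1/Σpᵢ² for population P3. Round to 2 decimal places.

Σpᵢ² = 0.07² + 0.61² + 0.26² + 0.04² + 0.02² = 0.0049 + 0.3721 + 0.0676 + 0.0016 + 0.0004 = 0.4466
B = 1 / 0.4466 = 2.2391
Bₛ = (B − 1)/(n − 1) = (2.2391 − 1)/(5 − 1) = 1.2391/4 = 0.3098

0.31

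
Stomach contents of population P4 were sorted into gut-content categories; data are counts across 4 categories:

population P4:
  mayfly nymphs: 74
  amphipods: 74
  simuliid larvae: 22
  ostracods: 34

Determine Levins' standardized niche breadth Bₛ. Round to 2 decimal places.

Proportions for population P4 (n=204): 74/204=0.3627, 74/204=0.3627, 22/204=0.1078, 34/204=0.1667
Σpᵢ² = 0.3627² + 0.3627² + 0.1078² + 0.1667² = 0.131551 + 0.131551 + 0.011621 + 0.027789 = 0.302512
B = 1 / 0.302512 = 3.3057
Bₛ = (B − 1)/(n − 1) = (3.3057 − 1)/(4 − 1) = 2.3057/3 = 0.7686

0.77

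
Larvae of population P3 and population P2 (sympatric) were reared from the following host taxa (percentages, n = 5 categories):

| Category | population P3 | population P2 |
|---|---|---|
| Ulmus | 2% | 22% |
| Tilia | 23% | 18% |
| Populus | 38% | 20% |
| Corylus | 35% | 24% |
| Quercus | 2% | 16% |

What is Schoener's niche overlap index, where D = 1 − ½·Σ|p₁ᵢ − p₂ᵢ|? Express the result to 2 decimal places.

0.66

Convert percentages to proportions (divide by 100).
Σ|p₁ᵢ − p₂ᵢ| = 0.20 + 0.05 + 0.18 + 0.11 + 0.14 = 0.68
D = 1 − ½ × 0.68 = 1 − 0.340 = 0.6600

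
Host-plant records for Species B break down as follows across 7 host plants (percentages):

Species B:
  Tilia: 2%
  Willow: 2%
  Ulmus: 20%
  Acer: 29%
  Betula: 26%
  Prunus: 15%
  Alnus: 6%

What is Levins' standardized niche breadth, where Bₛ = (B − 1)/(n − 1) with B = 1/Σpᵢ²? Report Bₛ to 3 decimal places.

Convert percentages to proportions (divide by 100).
Σpᵢ² = 0.02² + 0.02² + 0.20² + 0.29² + 0.26² + 0.15² + 0.06² = 0.0004 + 0.0004 + 0.0400 + 0.0841 + 0.0676 + 0.0225 + 0.0036 = 0.2186
B = 1 / 0.2186 = 4.57457
Bₛ = (B − 1)/(n − 1) = (4.57457 − 1)/(7 − 1) = 3.57457/6 = 0.59576

0.596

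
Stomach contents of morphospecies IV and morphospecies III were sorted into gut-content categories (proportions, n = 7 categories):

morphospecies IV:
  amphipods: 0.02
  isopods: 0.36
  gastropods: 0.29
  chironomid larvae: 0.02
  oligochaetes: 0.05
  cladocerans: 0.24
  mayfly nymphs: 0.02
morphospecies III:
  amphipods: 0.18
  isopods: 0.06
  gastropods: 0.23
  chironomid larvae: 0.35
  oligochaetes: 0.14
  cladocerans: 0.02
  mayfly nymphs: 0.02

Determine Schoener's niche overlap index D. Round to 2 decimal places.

0.42

Σ|p₁ᵢ − p₂ᵢ| = 0.16 + 0.30 + 0.06 + 0.33 + 0.09 + 0.22 + 0.00 = 1.16
D = 1 − ½ × 1.16 = 1 − 0.580 = 0.4200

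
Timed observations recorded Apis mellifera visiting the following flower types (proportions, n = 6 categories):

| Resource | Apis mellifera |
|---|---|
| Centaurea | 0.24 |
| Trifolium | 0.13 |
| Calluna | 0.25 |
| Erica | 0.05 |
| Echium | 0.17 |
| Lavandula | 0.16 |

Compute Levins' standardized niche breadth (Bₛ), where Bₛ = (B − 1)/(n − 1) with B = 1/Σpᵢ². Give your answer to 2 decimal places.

Σpᵢ² = 0.24² + 0.13² + 0.25² + 0.05² + 0.17² + 0.16² = 0.0576 + 0.0169 + 0.0625 + 0.0025 + 0.0289 + 0.0256 = 0.1940
B = 1 / 0.1940 = 5.1546
Bₛ = (B − 1)/(n − 1) = (5.1546 − 1)/(6 − 1) = 4.1546/5 = 0.8309

0.83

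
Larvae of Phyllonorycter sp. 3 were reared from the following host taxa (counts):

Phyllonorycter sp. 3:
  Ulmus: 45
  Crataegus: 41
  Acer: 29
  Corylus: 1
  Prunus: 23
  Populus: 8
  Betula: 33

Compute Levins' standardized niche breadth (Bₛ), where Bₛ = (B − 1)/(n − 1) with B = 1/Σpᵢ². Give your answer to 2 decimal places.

0.70

Proportions for Phyllonorycter sp. 3 (n=180): 45/180=0.2500, 41/180=0.2278, 29/180=0.1611, 1/180=0.0056, 23/180=0.1278, 8/180=0.0444, 33/180=0.1833
Σpᵢ² = 0.2500² + 0.2278² + 0.1611² + 0.0056² + 0.1278² + 0.0444² + 0.1833² = 0.062500 + 0.051893 + 0.025953 + 0.000031 + 0.016333 + 0.001971 + 0.033599 = 0.192280
B = 1 / 0.192280 = 5.2007
Bₛ = (B − 1)/(n − 1) = (5.2007 − 1)/(7 − 1) = 4.2007/6 = 0.7001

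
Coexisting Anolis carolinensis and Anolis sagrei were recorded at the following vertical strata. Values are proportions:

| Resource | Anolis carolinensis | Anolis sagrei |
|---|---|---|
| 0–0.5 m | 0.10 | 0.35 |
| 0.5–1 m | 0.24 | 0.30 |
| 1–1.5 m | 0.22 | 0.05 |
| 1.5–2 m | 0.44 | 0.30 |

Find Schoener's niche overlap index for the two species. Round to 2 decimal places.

Σ|p₁ᵢ − p₂ᵢ| = 0.25 + 0.06 + 0.17 + 0.14 = 0.62
D = 1 − ½ × 0.62 = 1 − 0.310 = 0.6900

0.69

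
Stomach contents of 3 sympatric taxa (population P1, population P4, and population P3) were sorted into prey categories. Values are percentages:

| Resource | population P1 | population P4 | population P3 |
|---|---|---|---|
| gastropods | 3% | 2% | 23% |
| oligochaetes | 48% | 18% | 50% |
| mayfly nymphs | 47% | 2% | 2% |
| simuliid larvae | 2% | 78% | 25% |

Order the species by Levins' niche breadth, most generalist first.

Convert percentages to proportions (divide by 100).
Σp_P1ᵢ² = 0.03² + 0.48² + 0.47² + 0.02² = 0.0009 + 0.2304 + 0.2209 + 0.0004 = 0.4526
B_P1 = 1 / 0.4526 = 2.2095
Σp_P4ᵢ² = 0.02² + 0.18² + 0.02² + 0.78² = 0.0004 + 0.0324 + 0.0004 + 0.6084 = 0.6416
B_P4 = 1 / 0.6416 = 1.5586
Σp_P3ᵢ² = 0.23² + 0.50² + 0.02² + 0.25² = 0.0529 + 0.2500 + 0.0004 + 0.0625 = 0.3658
B_P3 = 1 / 0.3658 = 2.7337
Ranking by B (broadest → narrowest): population P3 (2.73) > population P1 (2.21) > population P4 (1.56)

population P3 > population P1 > population P4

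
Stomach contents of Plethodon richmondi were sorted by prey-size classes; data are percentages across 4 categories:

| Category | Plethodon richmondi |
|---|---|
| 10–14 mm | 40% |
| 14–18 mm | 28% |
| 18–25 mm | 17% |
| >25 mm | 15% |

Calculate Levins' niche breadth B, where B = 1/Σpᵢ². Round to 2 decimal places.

3.45

Convert percentages to proportions (divide by 100).
Σpᵢ² = 0.40² + 0.28² + 0.17² + 0.15² = 0.1600 + 0.0784 + 0.0289 + 0.0225 = 0.2898
B = 1 / 0.2898 = 3.4507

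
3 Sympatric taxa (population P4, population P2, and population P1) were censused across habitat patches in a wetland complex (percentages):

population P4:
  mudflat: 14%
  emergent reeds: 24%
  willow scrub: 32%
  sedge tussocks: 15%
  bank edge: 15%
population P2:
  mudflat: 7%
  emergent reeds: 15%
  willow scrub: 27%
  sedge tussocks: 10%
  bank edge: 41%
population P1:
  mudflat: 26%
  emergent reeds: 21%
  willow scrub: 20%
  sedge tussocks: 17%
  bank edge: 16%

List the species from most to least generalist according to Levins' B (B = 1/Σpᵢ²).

population P1 > population P4 > population P2

Convert percentages to proportions (divide by 100).
Σp_P4ᵢ² = 0.14² + 0.24² + 0.32² + 0.15² + 0.15² = 0.0196 + 0.0576 + 0.1024 + 0.0225 + 0.0225 = 0.2246
B_P4 = 1 / 0.2246 = 4.4524
Σp_P2ᵢ² = 0.07² + 0.15² + 0.27² + 0.10² + 0.41² = 0.0049 + 0.0225 + 0.0729 + 0.0100 + 0.1681 = 0.2784
B_P2 = 1 / 0.2784 = 3.5920
Σp_P1ᵢ² = 0.26² + 0.21² + 0.20² + 0.17² + 0.16² = 0.0676 + 0.0441 + 0.0400 + 0.0289 + 0.0256 = 0.2062
B_P1 = 1 / 0.2062 = 4.8497
Ranking by B (broadest → narrowest): population P1 (4.85) > population P4 (4.45) > population P2 (3.59)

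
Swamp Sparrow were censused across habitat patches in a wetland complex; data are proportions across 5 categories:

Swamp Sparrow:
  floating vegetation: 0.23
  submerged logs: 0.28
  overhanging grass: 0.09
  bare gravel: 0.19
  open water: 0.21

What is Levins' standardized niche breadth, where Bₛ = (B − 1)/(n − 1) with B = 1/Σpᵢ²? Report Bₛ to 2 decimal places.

Σpᵢ² = 0.23² + 0.28² + 0.09² + 0.19² + 0.21² = 0.0529 + 0.0784 + 0.0081 + 0.0361 + 0.0441 = 0.2196
B = 1 / 0.2196 = 4.5537
Bₛ = (B − 1)/(n − 1) = (4.5537 − 1)/(5 − 1) = 3.5537/4 = 0.8884

0.89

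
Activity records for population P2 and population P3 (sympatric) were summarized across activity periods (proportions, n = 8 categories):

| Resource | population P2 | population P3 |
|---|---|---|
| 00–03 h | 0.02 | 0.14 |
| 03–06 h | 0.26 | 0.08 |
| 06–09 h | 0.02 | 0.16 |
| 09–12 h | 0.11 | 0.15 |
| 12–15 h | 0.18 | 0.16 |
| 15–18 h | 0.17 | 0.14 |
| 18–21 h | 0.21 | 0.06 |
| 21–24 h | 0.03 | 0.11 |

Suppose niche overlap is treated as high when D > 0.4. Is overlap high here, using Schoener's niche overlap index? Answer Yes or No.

Σ|p₁ᵢ − p₂ᵢ| = 0.12 + 0.18 + 0.14 + 0.04 + 0.02 + 0.03 + 0.15 + 0.08 = 0.76
D = 1 − ½ × 0.76 = 1 − 0.380 = 0.6200
D = 0.6200 > 0.4 → Yes.

Yes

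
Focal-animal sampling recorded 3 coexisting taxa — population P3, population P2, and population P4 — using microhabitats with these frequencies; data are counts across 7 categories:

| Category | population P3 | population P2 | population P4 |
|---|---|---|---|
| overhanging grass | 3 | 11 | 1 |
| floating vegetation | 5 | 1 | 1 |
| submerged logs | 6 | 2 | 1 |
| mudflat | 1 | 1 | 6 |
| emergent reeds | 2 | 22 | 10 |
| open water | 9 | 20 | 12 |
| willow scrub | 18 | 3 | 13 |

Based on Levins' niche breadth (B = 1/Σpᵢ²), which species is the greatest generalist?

Proportions for population P3 (n=44): 3/44=0.0682, 5/44=0.1136, 6/44=0.1364, 1/44=0.0227, 2/44=0.0455, 9/44=0.2045, 18/44=0.4091
Proportions for population P2 (n=60): 11/60=0.1833, 1/60=0.0167, 2/60=0.0333, 1/60=0.0167, 22/60=0.3667, 20/60=0.3333, 3/60=0.0500
Proportions for population P4 (n=44): 1/44=0.0227, 1/44=0.0227, 1/44=0.0227, 6/44=0.1364, 10/44=0.2273, 12/44=0.2727, 13/44=0.2955
Σp_P3ᵢ² = 0.0682² + 0.1136² + 0.1364² + 0.0227² + 0.0455² + 0.2045² + 0.4091² = 0.004651 + 0.012905 + 0.018605 + 0.000515 + 0.002070 + 0.041820 + 0.167363 = 0.247929
B_P3 = 1 / 0.247929 = 4.0334
Σp_P2ᵢ² = 0.1833² + 0.0167² + 0.0333² + 0.0167² + 0.3667² + 0.3333² + 0.0500² = 0.033599 + 0.000279 + 0.001109 + 0.000279 + 0.134469 + 0.111089 + 0.002500 = 0.283324
B_P2 = 1 / 0.283324 = 3.5295
Σp_P4ᵢ² = 0.0227² + 0.0227² + 0.0227² + 0.1364² + 0.2273² + 0.2727² + 0.2955² = 0.000515 + 0.000515 + 0.000515 + 0.018605 + 0.051665 + 0.074365 + 0.087320 = 0.233500
B_P4 = 1 / 0.233500 = 4.2827
Highest B → broadest niche (most generalist): population P4 (B = 4.28).

population P4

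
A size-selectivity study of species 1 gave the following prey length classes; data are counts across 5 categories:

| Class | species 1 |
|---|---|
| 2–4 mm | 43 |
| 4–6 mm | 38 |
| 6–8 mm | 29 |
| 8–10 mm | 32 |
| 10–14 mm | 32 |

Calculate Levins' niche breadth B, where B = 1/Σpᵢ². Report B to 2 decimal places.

Proportions for species 1 (n=174): 43/174=0.2471, 38/174=0.2184, 29/174=0.1667, 32/174=0.1839, 32/174=0.1839
Σpᵢ² = 0.2471² + 0.2184² + 0.1667² + 0.1839² + 0.1839² = 0.061058 + 0.047699 + 0.027789 + 0.033819 + 0.033819 = 0.204184
B = 1 / 0.204184 = 4.8975

4.90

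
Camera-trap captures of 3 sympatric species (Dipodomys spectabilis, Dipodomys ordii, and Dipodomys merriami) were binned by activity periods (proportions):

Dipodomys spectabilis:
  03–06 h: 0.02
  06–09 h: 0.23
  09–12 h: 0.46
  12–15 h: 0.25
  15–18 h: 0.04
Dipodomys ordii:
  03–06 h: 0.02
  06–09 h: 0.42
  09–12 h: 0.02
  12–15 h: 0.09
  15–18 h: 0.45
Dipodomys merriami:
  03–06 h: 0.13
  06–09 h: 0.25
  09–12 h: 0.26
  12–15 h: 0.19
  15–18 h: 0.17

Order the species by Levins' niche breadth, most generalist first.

Dipodomys merriami > Dipodomys spectabilis > Dipodomys ordii

Σp_specᵢ² = 0.02² + 0.23² + 0.46² + 0.25² + 0.04² = 0.0004 + 0.0529 + 0.2116 + 0.0625 + 0.0016 = 0.3290
B_spec = 1 / 0.3290 = 3.0395
Σp_ordiᵢ² = 0.02² + 0.42² + 0.02² + 0.09² + 0.45² = 0.0004 + 0.1764 + 0.0004 + 0.0081 + 0.2025 = 0.3878
B_ordi = 1 / 0.3878 = 2.5786
Σp_merrᵢ² = 0.13² + 0.25² + 0.26² + 0.19² + 0.17² = 0.0169 + 0.0625 + 0.0676 + 0.0361 + 0.0289 = 0.2120
B_merr = 1 / 0.2120 = 4.7170
Ranking by B (broadest → narrowest): Dipodomys merriami (4.72) > Dipodomys spectabilis (3.04) > Dipodomys ordii (2.58)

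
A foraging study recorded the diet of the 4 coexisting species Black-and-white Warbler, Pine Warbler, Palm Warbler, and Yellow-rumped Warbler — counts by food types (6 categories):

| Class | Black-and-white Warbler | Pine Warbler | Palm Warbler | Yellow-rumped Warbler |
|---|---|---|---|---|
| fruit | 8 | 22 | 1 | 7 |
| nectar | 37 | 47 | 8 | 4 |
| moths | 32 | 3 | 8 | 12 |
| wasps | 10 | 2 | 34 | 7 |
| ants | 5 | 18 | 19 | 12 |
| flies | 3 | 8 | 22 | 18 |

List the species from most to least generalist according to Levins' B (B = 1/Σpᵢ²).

Yellow-rumped Warbler > Palm Warbler > Black-and-white Warbler > Pine Warbler

Proportions for Black-and-white Warbler (n=95): 8/95=0.0842, 37/95=0.3895, 32/95=0.3368, 10/95=0.1053, 5/95=0.0526, 3/95=0.0316
Proportions for Pine Warbler (n=100): 22/100=0.2200, 47/100=0.4700, 3/100=0.0300, 2/100=0.0200, 18/100=0.1800, 8/100=0.0800
Proportions for Palm Warbler (n=92): 1/92=0.0109, 8/92=0.0870, 8/92=0.0870, 34/92=0.3696, 19/92=0.2065, 22/92=0.2391
Proportions for Yellow-rumped Warbler (n=60): 7/60=0.1167, 4/60=0.0667, 12/60=0.2000, 7/60=0.1167, 12/60=0.2000, 18/60=0.3000
Σp_Blacᵢ² = 0.0842² + 0.3895² + 0.3368² + 0.1053² + 0.0526² + 0.0316² = 0.007090 + 0.151710 + 0.113434 + 0.011088 + 0.002767 + 0.000999 = 0.287088
B_Blac = 1 / 0.287088 = 3.4833
Σp_Pineᵢ² = 0.2200² + 0.4700² + 0.0300² + 0.0200² + 0.1800² + 0.0800² = 0.048400 + 0.220900 + 0.000900 + 0.000400 + 0.032400 + 0.006400 = 0.309400
B_Pine = 1 / 0.309400 = 3.2321
Σp_Palmᵢ² = 0.0109² + 0.0870² + 0.0870² + 0.3696² + 0.2065² + 0.2391² = 0.000119 + 0.007569 + 0.007569 + 0.136604 + 0.042642 + 0.057169 = 0.251672
B_Palm = 1 / 0.251672 = 3.9734
Σp_Yellᵢ² = 0.1167² + 0.0667² + 0.2000² + 0.1167² + 0.2000² + 0.3000² = 0.013619 + 0.004449 + 0.040000 + 0.013619 + 0.040000 + 0.090000 = 0.201687
B_Yell = 1 / 0.201687 = 4.9582
Ranking by B (broadest → narrowest): Yellow-rumped Warbler (4.96) > Palm Warbler (3.97) > Black-and-white Warbler (3.48) > Pine Warbler (3.23)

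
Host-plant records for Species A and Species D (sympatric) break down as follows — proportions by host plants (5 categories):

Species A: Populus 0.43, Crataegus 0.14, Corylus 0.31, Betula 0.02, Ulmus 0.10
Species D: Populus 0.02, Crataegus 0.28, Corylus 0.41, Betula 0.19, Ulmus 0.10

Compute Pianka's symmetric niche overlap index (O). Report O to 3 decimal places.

0.625

Σ p₁ᵢp₂ᵢ = 0.0086 + 0.0392 + 0.1271 + 0.0038 + 0.0100 = 0.1887
Σp_1ᵢ² = 0.43² + 0.14² + 0.31² + 0.02² + 0.10² = 0.1849 + 0.0196 + 0.0961 + 0.0004 + 0.0100 = 0.3110
Σp_2ᵢ² = 0.02² + 0.28² + 0.41² + 0.19² + 0.10² = 0.0004 + 0.0784 + 0.1681 + 0.0361 + 0.0100 = 0.2930
O = 0.1887 / √(0.3110 × 0.2930) = 0.1887 / 0.301866 = 0.62511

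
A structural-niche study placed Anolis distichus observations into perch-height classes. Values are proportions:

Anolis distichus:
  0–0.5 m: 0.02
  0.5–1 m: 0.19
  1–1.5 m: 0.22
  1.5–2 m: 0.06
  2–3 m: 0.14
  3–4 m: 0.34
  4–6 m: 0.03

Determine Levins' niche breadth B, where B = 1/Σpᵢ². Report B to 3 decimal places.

4.452

Σpᵢ² = 0.02² + 0.19² + 0.22² + 0.06² + 0.14² + 0.34² + 0.03² = 0.0004 + 0.0361 + 0.0484 + 0.0036 + 0.0196 + 0.1156 + 0.0009 = 0.2246
B = 1 / 0.2246 = 4.45236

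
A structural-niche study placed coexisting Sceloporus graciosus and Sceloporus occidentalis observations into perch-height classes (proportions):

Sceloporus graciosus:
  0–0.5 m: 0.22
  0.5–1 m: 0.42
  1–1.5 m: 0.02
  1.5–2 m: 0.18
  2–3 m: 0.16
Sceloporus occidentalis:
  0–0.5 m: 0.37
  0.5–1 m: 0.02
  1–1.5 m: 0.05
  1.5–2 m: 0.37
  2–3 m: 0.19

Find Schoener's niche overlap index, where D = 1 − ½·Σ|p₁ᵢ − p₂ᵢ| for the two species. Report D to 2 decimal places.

0.60

Σ|p₁ᵢ − p₂ᵢ| = 0.15 + 0.40 + 0.03 + 0.19 + 0.03 = 0.80
D = 1 − ½ × 0.80 = 1 − 0.400 = 0.6000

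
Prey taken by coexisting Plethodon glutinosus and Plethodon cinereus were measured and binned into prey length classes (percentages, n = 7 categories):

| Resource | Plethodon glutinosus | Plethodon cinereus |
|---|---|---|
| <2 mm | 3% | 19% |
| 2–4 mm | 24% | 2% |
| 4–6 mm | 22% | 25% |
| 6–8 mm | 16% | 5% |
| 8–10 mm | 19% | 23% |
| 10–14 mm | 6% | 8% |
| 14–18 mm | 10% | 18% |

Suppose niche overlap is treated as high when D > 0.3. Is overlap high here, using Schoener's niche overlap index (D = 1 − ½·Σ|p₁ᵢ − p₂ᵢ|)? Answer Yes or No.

Convert percentages to proportions (divide by 100).
Σ|p₁ᵢ − p₂ᵢ| = 0.16 + 0.22 + 0.03 + 0.11 + 0.04 + 0.02 + 0.08 = 0.66
D = 1 − ½ × 0.66 = 1 − 0.330 = 0.6700
D = 0.6700 > 0.3 → Yes.

Yes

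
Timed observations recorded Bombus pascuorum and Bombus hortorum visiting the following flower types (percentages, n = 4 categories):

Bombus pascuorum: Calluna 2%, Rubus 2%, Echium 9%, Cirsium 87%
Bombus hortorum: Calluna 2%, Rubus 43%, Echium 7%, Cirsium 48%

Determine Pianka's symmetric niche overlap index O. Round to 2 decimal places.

Convert percentages to proportions (divide by 100).
Σ p₁ᵢp₂ᵢ = 0.0004 + 0.0086 + 0.0063 + 0.4176 = 0.4329
Σp_1ᵢ² = 0.02² + 0.02² + 0.09² + 0.87² = 0.0004 + 0.0004 + 0.0081 + 0.7569 = 0.7658
Σp_2ᵢ² = 0.02² + 0.43² + 0.07² + 0.48² = 0.0004 + 0.1849 + 0.0049 + 0.2304 = 0.4206
O = 0.4329 / √(0.7658 × 0.4206) = 0.4329 / 0.56753 = 0.7628

0.76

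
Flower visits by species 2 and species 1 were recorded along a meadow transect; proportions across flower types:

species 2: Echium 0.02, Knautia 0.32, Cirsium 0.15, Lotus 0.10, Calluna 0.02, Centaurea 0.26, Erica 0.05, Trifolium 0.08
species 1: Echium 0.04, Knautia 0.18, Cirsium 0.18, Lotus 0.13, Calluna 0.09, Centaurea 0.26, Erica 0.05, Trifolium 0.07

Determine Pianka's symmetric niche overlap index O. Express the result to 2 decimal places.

Σ p₁ᵢp₂ᵢ = 0.0008 + 0.0576 + 0.0270 + 0.0130 + 0.0018 + 0.0676 + 0.0025 + 0.0056 = 0.1759
Σp_1ᵢ² = 0.02² + 0.32² + 0.15² + 0.10² + 0.02² + 0.26² + 0.05² + 0.08² = 0.0004 + 0.1024 + 0.0225 + 0.0100 + 0.0004 + 0.0676 + 0.0025 + 0.0064 = 0.2122
Σp_2ᵢ² = 0.04² + 0.18² + 0.18² + 0.13² + 0.09² + 0.26² + 0.05² + 0.07² = 0.0016 + 0.0324 + 0.0324 + 0.0169 + 0.0081 + 0.0676 + 0.0025 + 0.0049 = 0.1664
O = 0.1759 / √(0.2122 × 0.1664) = 0.1759 / 0.18791 = 0.9361

0.94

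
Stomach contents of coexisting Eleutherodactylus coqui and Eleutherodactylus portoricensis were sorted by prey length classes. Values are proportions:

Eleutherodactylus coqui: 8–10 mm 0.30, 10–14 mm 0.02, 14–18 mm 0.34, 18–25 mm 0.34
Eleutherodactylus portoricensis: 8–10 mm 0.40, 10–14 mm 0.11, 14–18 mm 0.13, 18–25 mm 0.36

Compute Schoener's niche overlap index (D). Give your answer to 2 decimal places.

Σ|p₁ᵢ − p₂ᵢ| = 0.10 + 0.09 + 0.21 + 0.02 = 0.42
D = 1 − ½ × 0.42 = 1 − 0.210 = 0.7900

0.79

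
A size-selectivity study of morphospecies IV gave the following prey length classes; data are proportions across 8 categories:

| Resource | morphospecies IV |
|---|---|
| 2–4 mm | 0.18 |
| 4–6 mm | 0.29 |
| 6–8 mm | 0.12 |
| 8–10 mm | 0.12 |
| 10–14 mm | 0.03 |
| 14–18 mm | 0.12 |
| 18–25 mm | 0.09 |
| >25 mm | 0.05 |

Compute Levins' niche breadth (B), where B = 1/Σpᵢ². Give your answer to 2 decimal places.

Σpᵢ² = 0.18² + 0.29² + 0.12² + 0.12² + 0.03² + 0.12² + 0.09² + 0.05² = 0.0324 + 0.0841 + 0.0144 + 0.0144 + 0.0009 + 0.0144 + 0.0081 + 0.0025 = 0.1712
B = 1 / 0.1712 = 5.8411

5.84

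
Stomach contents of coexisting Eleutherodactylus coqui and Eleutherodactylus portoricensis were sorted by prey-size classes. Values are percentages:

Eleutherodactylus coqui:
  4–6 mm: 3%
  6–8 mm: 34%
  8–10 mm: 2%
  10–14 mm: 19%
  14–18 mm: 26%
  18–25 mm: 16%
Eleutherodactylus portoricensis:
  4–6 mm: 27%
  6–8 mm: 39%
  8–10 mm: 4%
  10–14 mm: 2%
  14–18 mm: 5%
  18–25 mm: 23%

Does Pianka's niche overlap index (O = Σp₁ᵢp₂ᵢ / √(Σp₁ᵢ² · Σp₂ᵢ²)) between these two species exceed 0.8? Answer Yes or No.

Convert percentages to proportions (divide by 100).
Σ p₁ᵢp₂ᵢ = 0.0081 + 0.1326 + 0.0008 + 0.0038 + 0.0130 + 0.0368 = 0.1951
Σp_1ᵢ² = 0.03² + 0.34² + 0.02² + 0.19² + 0.26² + 0.16² = 0.0009 + 0.1156 + 0.0004 + 0.0361 + 0.0676 + 0.0256 = 0.2462
Σp_2ᵢ² = 0.27² + 0.39² + 0.04² + 0.02² + 0.05² + 0.23² = 0.0729 + 0.1521 + 0.0016 + 0.0004 + 0.0025 + 0.0529 = 0.2824
O = 0.1951 / √(0.2462 × 0.2824) = 0.1951 / 0.26368 = 0.7399
O = 0.7399 < 0.8 → No.

No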